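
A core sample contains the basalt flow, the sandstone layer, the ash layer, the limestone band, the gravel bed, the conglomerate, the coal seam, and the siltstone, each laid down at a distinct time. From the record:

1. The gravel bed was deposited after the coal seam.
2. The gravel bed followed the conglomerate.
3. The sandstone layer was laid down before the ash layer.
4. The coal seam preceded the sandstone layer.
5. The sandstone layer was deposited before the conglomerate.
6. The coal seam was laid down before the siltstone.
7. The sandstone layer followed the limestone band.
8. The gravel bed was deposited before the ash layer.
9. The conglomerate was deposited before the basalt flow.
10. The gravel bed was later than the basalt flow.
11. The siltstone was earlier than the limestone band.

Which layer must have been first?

the coal seam

The coal seam has a chain of constraints placing it before every other layer, so the coal seam must be first.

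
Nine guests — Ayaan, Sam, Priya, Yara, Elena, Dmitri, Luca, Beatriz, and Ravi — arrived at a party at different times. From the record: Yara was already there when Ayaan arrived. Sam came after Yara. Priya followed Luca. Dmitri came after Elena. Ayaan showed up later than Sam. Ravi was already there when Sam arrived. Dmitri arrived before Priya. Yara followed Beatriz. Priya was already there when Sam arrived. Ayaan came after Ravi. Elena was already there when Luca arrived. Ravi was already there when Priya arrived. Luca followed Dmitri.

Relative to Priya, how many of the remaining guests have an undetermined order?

Forced before Priya: Dmitri, Elena, Luca, and Ravi; forced after Priya: Ayaan and Sam.
That leaves Beatriz and Yara with no forced order relative to Priya — 2.

2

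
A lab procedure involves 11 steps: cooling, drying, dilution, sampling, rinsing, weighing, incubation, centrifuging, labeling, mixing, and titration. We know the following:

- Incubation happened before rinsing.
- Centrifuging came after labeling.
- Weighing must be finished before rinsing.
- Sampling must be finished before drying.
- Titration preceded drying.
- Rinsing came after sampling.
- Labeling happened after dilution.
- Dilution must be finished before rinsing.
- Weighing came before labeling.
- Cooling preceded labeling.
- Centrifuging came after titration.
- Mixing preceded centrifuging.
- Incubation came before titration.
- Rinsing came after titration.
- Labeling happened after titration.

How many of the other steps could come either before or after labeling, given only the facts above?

Forced before labeling: cooling, dilution, incubation, titration, and weighing; forced after labeling: centrifuging.
That leaves drying, mixing, rinsing, and sampling with no forced order relative to labeling — 4.

4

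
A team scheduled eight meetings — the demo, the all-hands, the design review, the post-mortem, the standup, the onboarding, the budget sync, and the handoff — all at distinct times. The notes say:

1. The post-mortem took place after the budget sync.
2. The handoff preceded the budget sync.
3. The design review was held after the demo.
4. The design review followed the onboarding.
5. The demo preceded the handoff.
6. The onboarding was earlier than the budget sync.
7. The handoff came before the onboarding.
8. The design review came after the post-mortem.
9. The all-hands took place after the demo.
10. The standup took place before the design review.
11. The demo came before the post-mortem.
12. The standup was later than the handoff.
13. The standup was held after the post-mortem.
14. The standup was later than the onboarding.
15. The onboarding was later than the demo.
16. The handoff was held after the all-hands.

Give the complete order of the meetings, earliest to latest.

The constraints fix every adjacent pair, so only one ordering works:
the demo → the all-hands → the handoff → the onboarding → the budget sync → the post-mortem → the standup → the design review.

the demo, the all-hands, the handoff, the onboarding, the budget sync, the post-mortem, the standup, the design review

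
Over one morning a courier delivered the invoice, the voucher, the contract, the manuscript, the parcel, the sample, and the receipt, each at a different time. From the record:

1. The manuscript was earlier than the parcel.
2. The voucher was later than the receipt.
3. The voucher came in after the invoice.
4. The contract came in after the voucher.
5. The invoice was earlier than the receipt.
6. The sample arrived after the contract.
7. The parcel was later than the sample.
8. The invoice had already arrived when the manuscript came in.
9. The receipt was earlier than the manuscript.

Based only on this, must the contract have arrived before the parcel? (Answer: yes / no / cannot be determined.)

yes

Chain the constraints: the contract → the sample → the parcel. Each link is directly stated, so the contract comes before the parcel.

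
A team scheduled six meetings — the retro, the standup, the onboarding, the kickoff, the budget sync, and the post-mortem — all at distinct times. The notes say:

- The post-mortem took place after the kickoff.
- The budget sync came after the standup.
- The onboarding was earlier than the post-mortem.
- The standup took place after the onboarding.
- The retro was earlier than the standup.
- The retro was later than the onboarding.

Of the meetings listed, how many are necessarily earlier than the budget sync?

3

Directly stated before the budget sync: the standup.
The onboarding reaches the budget sync via the onboarding → the standup → the budget sync.
The retro reaches the budget sync via the retro → the standup → the budget sync.
No chain forces the post-mortem (or any of the others) ahead of the budget sync.
That's the onboarding, the retro, and the standup — 3 in all.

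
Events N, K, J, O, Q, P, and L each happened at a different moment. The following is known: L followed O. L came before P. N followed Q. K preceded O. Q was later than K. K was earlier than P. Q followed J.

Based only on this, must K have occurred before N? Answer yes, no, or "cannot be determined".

Chain the constraints: K → Q → N. Each link is directly stated, so K comes before N.

yes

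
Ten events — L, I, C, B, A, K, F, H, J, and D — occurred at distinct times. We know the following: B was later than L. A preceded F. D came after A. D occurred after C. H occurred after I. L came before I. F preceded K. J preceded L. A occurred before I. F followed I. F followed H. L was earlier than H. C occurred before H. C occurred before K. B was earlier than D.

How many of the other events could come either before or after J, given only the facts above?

Forced after J: B, D, F, H, I, K, and L.
That leaves A and C with no forced order relative to J — 2.

2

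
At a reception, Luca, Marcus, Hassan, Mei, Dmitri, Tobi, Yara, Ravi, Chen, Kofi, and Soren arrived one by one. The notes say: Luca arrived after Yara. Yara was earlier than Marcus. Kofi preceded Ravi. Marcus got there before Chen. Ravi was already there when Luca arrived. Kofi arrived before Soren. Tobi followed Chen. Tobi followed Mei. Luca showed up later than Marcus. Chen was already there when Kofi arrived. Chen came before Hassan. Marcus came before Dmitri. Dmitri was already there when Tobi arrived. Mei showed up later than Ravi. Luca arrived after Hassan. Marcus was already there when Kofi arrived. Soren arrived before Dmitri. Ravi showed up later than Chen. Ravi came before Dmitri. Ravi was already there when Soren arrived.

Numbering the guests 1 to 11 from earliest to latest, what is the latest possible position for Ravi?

6

Ravi must come before Dmitri, Luca, Mei, Soren, and Tobi — 5 guests forced after them.
Everything else can be placed before Ravi in some valid order, so Ravi can sit as late as position 11 − 5 = 6.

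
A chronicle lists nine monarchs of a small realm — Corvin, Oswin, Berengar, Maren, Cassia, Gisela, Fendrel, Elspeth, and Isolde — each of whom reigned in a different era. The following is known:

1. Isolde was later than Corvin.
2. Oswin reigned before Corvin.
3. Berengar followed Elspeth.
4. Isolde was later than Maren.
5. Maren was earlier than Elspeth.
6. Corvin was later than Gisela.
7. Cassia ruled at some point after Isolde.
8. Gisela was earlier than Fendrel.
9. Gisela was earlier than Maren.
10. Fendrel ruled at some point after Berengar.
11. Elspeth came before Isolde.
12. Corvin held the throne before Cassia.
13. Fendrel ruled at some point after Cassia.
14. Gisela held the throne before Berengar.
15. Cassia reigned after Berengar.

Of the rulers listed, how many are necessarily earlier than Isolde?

5

Directly stated before Isolde: Corvin, Elspeth, and Maren.
Gisela reaches Isolde via Gisela → Maren → Isolde.
Oswin reaches Isolde via Oswin → Corvin → Isolde.
That's Corvin, Elspeth, Gisela, Maren, and Oswin — 5 in all.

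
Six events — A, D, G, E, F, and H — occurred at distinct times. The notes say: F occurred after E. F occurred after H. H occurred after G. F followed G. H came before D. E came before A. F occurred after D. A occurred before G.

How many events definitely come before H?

Directly stated before H: G.
A reaches H via A → G → H.
E reaches H via E → A → G → H.
No chain forces F (or any of the others) ahead of H.
That's A, E, and G — 3 in all.

3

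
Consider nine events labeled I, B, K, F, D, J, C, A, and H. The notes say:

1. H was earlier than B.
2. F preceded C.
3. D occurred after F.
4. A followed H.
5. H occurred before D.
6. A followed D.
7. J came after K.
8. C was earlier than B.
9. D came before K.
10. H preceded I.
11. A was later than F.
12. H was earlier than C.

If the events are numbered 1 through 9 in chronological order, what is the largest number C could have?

C must come before B — 1 event forced after it.
Everything else can be placed before C in some valid order, so C can sit as late as position 9 − 1 = 8.

8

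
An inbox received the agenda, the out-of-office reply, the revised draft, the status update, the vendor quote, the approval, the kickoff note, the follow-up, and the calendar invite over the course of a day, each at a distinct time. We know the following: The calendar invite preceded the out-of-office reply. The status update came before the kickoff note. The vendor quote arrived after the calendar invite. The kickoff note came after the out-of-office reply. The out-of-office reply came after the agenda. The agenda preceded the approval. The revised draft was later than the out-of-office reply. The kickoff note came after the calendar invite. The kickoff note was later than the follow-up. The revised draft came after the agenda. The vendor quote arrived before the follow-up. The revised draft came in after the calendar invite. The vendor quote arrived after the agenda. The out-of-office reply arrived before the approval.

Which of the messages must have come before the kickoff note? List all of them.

Directly stated before the kickoff note: the calendar invite, the follow-up, the out-of-office reply, and the status update.
The agenda reaches the kickoff note via the agenda → the out-of-office reply → the kickoff note.
The vendor quote reaches the kickoff note via the vendor quote → the follow-up → the kickoff note.
No chain forces the approval (or any of the others) ahead of the kickoff note.

the agenda, the calendar invite, the follow-up, the out-of-office reply, the status update, the vendor quote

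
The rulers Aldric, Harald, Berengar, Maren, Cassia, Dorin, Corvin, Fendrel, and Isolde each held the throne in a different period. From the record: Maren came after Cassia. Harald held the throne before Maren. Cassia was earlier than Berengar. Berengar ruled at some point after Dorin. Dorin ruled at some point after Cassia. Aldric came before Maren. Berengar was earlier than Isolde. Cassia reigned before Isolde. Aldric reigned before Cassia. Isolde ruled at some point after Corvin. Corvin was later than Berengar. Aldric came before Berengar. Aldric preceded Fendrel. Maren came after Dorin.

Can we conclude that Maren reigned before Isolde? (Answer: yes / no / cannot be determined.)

cannot be determined

No chain of stated constraints runs from Maren to Isolde, and none runs from Isolde to Maren either.
So the relative order of Maren and Isolde is not fixed by the given facts.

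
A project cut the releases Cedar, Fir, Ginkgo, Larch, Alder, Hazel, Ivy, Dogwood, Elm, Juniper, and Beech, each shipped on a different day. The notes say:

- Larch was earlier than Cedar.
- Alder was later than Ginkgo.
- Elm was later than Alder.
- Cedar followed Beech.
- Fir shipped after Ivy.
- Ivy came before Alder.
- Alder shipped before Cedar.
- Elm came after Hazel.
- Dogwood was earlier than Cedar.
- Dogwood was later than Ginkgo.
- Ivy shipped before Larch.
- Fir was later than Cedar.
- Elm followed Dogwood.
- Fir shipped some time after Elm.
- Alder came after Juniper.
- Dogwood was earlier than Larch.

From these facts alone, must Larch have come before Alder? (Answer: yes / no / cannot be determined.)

cannot be determined

No chain of stated constraints runs from Larch to Alder, and none runs from Alder to Larch either.
So the relative order of Larch and Alder is not fixed by the given facts.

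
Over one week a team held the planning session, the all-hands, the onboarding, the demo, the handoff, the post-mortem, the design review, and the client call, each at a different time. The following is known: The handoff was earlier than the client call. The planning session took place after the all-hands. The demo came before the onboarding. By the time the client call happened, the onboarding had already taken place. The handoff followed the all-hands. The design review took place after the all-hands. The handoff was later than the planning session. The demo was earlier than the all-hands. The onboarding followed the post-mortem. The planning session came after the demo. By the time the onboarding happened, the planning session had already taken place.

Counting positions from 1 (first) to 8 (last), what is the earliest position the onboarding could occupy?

The all-hands, the demo, the planning session, and the post-mortem must all come before the onboarding — 4 forced predecessors.
Nothing else is forced ahead of the onboarding, so its earliest slot is position 4 + 1 = 5.

5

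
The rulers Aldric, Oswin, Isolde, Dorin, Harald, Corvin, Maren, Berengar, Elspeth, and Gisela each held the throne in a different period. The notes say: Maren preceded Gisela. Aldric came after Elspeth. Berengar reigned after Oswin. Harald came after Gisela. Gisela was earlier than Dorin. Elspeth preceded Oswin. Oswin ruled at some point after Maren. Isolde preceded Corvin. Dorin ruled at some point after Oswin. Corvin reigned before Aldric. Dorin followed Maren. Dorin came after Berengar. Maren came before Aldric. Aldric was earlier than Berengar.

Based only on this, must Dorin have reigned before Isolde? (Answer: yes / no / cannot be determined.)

Tracing the constraints gives Isolde → Corvin → Aldric → Berengar → Dorin, so Isolde must come before Dorin.
That means Dorin cannot be before Isolde.

no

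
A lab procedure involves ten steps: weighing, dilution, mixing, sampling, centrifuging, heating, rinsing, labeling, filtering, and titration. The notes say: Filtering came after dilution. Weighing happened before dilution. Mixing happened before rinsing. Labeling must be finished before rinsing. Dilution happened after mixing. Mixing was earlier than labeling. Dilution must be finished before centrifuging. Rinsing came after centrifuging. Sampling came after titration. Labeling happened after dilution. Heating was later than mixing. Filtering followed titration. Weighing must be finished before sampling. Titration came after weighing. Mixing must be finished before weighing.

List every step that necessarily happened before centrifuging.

Directly stated before centrifuging: dilution.
Mixing reaches centrifuging via mixing → dilution → centrifuging.
Weighing reaches centrifuging via weighing → dilution → centrifuging.

dilution, mixing, weighing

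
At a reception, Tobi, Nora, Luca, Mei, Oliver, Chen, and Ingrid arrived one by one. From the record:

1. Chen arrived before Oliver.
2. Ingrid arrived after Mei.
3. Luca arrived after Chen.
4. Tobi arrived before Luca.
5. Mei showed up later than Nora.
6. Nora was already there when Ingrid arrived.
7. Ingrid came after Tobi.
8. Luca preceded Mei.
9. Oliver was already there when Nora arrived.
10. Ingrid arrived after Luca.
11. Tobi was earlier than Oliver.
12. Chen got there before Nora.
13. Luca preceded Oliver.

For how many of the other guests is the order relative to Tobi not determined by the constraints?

1

Forced after Tobi: Ingrid, Luca, Mei, Nora, and Oliver.
That leaves Chen with no forced order relative to Tobi — 1.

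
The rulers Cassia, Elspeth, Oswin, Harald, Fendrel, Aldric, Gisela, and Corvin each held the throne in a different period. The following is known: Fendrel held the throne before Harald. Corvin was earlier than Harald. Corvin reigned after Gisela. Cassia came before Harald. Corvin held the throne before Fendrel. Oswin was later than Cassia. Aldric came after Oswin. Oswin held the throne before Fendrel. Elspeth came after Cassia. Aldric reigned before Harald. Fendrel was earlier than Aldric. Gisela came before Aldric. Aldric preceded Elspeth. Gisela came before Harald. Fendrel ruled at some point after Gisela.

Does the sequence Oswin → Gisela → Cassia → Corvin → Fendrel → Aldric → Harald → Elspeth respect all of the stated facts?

The constraints require Cassia before Oswin, but in the proposed sequence Oswin appears ahead of Cassia. That one violation is enough.

no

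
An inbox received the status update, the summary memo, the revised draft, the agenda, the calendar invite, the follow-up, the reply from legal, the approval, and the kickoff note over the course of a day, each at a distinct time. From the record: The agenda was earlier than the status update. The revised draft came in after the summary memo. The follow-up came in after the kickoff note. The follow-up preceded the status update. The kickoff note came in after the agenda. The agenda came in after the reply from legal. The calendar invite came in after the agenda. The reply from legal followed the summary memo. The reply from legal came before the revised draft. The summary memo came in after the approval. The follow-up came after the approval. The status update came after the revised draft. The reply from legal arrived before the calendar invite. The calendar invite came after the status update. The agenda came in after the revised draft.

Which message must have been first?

The approval has a chain of constraints placing it before every other message, so the approval must be first.

the approval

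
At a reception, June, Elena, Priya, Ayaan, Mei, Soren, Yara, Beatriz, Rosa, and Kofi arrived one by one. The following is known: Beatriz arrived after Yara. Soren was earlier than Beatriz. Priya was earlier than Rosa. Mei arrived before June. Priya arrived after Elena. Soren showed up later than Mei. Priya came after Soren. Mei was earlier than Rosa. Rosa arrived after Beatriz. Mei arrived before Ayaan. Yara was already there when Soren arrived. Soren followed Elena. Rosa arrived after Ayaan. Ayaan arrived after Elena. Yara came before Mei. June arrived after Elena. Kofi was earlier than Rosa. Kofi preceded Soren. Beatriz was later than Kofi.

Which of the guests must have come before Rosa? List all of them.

Directly stated before Rosa: Ayaan, Beatriz, Kofi, Mei, and Priya.
Elena reaches Rosa via Elena → Priya → Rosa.
Soren reaches Rosa via Soren → Beatriz → Rosa.
Yara reaches Rosa via Yara → Mei → Rosa.

Ayaan, Beatriz, Elena, Kofi, Mei, Priya, Soren, Yara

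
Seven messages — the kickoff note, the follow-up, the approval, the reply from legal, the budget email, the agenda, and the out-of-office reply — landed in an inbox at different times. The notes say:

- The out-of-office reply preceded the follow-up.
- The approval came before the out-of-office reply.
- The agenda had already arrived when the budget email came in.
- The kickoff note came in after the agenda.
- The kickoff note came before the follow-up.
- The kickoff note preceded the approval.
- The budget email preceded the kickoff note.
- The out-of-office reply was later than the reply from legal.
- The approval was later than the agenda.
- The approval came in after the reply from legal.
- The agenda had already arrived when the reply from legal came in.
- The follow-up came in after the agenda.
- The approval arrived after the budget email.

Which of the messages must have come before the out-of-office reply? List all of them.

the agenda, the approval, the budget email, the kickoff note, the reply from legal

Directly stated before the out-of-office reply: the approval and the reply from legal.
The agenda reaches the out-of-office reply via the agenda → the approval → the out-of-office reply.
The budget email reaches the out-of-office reply via the budget email → the approval → the out-of-office reply.
The kickoff note reaches the out-of-office reply via the kickoff note → the approval → the out-of-office reply.
No chain forces the follow-up ahead of the out-of-office reply.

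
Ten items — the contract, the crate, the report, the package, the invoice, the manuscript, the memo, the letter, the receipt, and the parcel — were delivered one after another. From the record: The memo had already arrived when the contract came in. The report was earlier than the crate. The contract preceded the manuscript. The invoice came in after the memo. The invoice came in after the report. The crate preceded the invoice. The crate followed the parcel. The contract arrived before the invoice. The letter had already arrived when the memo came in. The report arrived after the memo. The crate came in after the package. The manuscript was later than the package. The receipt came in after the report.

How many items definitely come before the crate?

5

Directly stated before the crate: the package, the parcel, and the report.
The letter reaches the crate via the letter → the memo → the report → the crate.
The memo reaches the crate via the memo → the report → the crate.
That's the letter, the memo, the package, the parcel, and the report — 5 in all.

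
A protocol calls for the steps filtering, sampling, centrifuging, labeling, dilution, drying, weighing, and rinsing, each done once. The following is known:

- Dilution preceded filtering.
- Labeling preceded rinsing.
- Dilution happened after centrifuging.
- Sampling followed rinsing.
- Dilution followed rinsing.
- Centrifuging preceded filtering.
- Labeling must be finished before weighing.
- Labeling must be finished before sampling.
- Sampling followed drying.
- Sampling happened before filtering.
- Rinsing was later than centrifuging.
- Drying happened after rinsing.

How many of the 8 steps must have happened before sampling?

4

Directly stated before sampling: drying, labeling, and rinsing.
Centrifuging reaches sampling via centrifuging → rinsing → sampling.
No chain forces dilution (or any of the others) ahead of sampling.
That's centrifuging, drying, labeling, and rinsing — 4 in all.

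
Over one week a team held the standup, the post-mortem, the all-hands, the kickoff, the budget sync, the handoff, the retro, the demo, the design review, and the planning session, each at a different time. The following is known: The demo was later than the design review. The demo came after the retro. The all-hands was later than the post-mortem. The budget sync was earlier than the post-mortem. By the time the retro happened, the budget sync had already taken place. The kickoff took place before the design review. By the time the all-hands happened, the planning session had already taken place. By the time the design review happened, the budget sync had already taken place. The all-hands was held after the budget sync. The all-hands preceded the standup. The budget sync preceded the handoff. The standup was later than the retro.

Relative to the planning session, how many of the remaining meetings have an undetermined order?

Forced after the planning session: the all-hands and the standup.
That leaves the budget sync, the demo, the design review, the handoff, the kickoff, the post-mortem, and the retro with no forced order relative to the planning session — 7.

7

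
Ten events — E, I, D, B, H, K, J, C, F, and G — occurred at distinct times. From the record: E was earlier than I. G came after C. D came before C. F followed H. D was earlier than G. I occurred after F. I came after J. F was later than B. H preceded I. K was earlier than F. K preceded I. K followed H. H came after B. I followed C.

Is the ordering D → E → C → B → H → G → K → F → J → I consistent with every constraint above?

yes

Check each stated constraint against the proposed order — e.g. C is ahead of I; E is ahead of I. Every pair is in the required order; nothing is violated.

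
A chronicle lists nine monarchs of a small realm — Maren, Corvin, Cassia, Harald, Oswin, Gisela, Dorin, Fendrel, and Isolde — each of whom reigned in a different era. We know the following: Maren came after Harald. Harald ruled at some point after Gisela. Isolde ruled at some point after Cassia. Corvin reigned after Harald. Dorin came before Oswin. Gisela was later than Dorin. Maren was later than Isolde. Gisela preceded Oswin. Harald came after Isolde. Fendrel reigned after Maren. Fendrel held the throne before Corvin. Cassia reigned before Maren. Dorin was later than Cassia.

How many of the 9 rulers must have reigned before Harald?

Directly stated before Harald: Gisela and Isolde.
Cassia reaches Harald via Cassia → Isolde → Harald.
Dorin reaches Harald via Dorin → Gisela → Harald.
No chain forces Fendrel (or any of the others) ahead of Harald.
That's Cassia, Dorin, Gisela, and Isolde — 4 in all.

4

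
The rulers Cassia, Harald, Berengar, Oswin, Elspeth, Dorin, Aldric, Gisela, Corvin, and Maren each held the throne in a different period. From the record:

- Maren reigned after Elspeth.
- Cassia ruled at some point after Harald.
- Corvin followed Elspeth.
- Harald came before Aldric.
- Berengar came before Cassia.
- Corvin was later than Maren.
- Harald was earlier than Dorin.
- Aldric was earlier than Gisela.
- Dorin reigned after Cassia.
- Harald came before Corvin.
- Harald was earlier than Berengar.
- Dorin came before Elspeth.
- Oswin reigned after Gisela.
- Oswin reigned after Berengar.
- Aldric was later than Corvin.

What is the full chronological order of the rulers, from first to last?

The constraints fix every adjacent pair, so only one ordering works:
Harald → Berengar → Cassia → Dorin → Elspeth → Maren → Corvin → Aldric → Gisela → Oswin.

Harald, Berengar, Cassia, Dorin, Elspeth, Maren, Corvin, Aldric, Gisela, Oswin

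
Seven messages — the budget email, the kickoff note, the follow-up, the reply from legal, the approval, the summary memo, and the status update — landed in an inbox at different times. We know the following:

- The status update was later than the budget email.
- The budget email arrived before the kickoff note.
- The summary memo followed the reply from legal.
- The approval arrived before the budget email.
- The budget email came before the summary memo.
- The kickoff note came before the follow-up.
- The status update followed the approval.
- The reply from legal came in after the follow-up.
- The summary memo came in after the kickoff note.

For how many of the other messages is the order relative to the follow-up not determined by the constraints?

Forced before the follow-up: the approval, the budget email, and the kickoff note; forced after the follow-up: the reply from legal and the summary memo.
That leaves the status update with no forced order relative to the follow-up — 1.

1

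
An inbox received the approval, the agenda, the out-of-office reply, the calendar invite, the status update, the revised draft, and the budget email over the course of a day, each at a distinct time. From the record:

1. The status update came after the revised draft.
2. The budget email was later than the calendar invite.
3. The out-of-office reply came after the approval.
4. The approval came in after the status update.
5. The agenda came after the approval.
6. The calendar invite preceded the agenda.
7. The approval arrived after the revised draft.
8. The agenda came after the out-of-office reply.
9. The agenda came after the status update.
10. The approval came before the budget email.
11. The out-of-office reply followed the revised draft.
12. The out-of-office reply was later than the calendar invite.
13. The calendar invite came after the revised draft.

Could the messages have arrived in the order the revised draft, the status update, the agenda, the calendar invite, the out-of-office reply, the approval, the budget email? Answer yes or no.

The constraints require the calendar invite before the agenda, but in the proposed sequence the agenda appears ahead of the calendar invite. That one violation is enough.

no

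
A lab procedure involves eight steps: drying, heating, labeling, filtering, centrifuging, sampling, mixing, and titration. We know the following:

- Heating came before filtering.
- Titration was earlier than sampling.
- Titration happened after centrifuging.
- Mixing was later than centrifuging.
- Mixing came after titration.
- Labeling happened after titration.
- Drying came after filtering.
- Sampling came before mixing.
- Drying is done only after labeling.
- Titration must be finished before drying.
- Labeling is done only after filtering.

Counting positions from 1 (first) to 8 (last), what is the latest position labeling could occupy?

Labeling must come before drying — 1 step forced after it.
Everything else can be placed before labeling in some valid order, so labeling can sit as late as position 8 − 1 = 7.

7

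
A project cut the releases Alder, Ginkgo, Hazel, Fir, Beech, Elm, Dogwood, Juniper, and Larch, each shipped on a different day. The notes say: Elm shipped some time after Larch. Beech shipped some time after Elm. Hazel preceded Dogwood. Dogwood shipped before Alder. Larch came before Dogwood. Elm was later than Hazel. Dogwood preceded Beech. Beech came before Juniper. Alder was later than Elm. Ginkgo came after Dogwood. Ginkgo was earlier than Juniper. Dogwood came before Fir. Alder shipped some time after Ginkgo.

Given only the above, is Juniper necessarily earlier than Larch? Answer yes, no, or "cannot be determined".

no

Tracing the constraints gives Larch → Dogwood → Beech → Juniper, so Larch must come before Juniper.
That means Juniper cannot be before Larch.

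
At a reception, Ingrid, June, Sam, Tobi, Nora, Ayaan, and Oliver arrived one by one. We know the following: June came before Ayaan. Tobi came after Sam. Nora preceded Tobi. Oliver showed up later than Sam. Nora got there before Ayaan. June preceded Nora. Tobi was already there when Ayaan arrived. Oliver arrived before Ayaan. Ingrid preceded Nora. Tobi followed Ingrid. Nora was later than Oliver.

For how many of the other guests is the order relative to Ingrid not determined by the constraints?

Forced after Ingrid: Ayaan, Nora, and Tobi.
That leaves June, Oliver, and Sam with no forced order relative to Ingrid — 3.

3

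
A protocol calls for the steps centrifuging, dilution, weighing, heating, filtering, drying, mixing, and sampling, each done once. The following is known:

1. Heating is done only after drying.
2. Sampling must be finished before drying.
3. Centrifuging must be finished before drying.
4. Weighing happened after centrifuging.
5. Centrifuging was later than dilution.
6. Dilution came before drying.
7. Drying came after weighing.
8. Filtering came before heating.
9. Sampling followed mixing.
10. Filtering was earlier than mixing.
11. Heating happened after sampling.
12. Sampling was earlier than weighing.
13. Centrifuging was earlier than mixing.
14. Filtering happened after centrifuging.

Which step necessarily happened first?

Dilution has a chain of constraints placing it before every other step, so dilution must be first.

dilution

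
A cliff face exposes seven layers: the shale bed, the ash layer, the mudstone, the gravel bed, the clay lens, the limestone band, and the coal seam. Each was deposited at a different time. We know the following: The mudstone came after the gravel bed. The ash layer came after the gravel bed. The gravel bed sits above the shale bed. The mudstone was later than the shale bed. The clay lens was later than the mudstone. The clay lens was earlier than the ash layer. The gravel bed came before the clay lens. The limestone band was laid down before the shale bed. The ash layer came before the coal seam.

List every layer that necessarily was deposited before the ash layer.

the clay lens, the gravel bed, the limestone band, the mudstone, the shale bed

Directly stated before the ash layer: the clay lens and the gravel bed.
The limestone band reaches the ash layer via the limestone band → the shale bed → the gravel bed → the ash layer.
The mudstone reaches the ash layer via the mudstone → the clay lens → the ash layer.
The shale bed reaches the ash layer via the shale bed → the gravel bed → the ash layer.
No chain forces the coal seam ahead of the ash layer.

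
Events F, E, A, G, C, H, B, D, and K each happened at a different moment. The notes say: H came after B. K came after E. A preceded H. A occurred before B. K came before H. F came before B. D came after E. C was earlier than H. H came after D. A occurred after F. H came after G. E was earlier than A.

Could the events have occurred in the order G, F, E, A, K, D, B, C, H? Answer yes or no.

Check each stated constraint against the proposed order — e.g. A is ahead of H; G is ahead of H. Every pair is in the required order; nothing is violated.

yes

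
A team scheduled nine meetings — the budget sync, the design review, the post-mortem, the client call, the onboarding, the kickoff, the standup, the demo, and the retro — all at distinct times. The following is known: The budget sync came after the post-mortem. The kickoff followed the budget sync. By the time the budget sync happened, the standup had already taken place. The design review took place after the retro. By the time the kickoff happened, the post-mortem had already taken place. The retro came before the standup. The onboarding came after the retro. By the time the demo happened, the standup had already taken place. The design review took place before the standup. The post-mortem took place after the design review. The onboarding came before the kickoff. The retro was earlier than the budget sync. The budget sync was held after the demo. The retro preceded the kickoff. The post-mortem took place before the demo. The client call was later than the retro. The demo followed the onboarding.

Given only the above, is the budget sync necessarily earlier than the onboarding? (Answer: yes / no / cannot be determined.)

no

Tracing the constraints gives the onboarding → the demo → the budget sync, so the onboarding must come before the budget sync.
That means the budget sync cannot be before the onboarding.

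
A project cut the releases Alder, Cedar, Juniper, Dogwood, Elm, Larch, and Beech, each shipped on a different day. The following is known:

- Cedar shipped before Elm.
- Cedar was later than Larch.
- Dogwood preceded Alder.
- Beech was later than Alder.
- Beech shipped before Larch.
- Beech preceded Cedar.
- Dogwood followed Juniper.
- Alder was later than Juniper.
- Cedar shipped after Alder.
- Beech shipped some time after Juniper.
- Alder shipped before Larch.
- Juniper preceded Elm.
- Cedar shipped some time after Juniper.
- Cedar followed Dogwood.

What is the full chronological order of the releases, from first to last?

Juniper, Dogwood, Alder, Beech, Larch, Cedar, Elm

The constraints fix every adjacent pair, so only one ordering works:
Juniper → Dogwood → Alder → Beech → Larch → Cedar → Elm.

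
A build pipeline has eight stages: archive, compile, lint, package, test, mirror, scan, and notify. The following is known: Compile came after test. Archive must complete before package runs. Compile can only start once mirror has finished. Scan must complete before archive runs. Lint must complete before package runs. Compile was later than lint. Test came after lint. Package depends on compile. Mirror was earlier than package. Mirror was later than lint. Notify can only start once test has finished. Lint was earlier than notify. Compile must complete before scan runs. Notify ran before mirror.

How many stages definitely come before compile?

Directly stated before compile: lint, mirror, and test.
Notify reaches compile via notify → mirror → compile.
No chain forces scan (or any of the others) ahead of compile.
That's lint, mirror, notify, and test — 4 in all.

4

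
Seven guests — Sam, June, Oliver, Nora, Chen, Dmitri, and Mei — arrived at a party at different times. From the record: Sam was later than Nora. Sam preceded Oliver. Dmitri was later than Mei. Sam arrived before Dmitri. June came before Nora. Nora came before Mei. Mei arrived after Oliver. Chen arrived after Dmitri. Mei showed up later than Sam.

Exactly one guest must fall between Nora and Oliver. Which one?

Sam

Tracing the constraints gives Nora → Sam → Oliver, so Sam sits after Nora and before Oliver.
No other guest is forced both after Nora and before Oliver.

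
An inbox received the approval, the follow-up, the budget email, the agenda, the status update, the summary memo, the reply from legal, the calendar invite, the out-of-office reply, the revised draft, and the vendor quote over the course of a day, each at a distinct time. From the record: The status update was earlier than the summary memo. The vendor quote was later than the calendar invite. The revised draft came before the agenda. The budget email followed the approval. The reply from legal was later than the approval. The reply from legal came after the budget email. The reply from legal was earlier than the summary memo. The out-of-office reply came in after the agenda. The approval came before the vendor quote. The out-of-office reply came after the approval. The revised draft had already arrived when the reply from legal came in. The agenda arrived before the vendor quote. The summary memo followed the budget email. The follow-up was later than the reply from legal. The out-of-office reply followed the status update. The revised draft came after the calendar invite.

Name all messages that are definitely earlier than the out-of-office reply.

Directly stated before the out-of-office reply: the agenda, the approval, and the status update.
The calendar invite reaches the out-of-office reply via the calendar invite → the revised draft → the agenda → the out-of-office reply.
The revised draft reaches the out-of-office reply via the revised draft → the agenda → the out-of-office reply.
No chain forces the reply from legal (or any of the others) ahead of the out-of-office reply.

the agenda, the approval, the calendar invite, the revised draft, the status update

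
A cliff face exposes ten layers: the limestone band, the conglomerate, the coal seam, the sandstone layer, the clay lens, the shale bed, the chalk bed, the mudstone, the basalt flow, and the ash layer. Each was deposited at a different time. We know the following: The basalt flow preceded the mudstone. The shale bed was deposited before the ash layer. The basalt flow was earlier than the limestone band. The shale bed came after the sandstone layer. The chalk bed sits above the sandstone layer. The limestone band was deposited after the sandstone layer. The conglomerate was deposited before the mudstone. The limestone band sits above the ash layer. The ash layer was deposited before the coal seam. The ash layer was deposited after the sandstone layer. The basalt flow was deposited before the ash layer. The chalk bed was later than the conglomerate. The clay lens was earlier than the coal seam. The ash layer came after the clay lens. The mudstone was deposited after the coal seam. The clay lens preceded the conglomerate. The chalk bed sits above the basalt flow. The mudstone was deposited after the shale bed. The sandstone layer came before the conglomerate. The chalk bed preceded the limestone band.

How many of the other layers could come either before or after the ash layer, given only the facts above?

2

Forced before the ash layer: the basalt flow, the clay lens, the sandstone layer, and the shale bed; forced after the ash layer: the coal seam, the limestone band, and the mudstone.
That leaves the chalk bed and the conglomerate with no forced order relative to the ash layer — 2.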